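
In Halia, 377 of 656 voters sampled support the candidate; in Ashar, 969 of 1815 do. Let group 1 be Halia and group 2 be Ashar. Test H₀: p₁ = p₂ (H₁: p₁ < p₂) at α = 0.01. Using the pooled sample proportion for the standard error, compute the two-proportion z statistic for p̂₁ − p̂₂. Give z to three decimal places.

z = 1.799

p̂₁ = 377/656 ≈ 0.57470, p̂₂ = 969/1815 ≈ 0.53388.
Pooled p̂ = (377+969)/(656+1815) = 1346/2471 = 0.54472.
SE = √(0.248 × 0.00207535) = 0.02269.
z = (0.57470 − 0.53388)/0.02269 = 0.04082/0.02269 = 1.799.
p-value = P(Z < 1.799) ≈ 0.9640. With α = 0.01, fail to reject H₀.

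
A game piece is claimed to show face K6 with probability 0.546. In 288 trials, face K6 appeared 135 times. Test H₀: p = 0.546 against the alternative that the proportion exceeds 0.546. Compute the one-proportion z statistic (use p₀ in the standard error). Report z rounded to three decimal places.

z = -2.633

p̂ = 135/288 = 0.46875.
Standard error under H₀: √(0.546×0.454/288) = 0.02934.
z = (0.46875 − 0.546)/0.02934 = -0.07725/0.02934 = -2.633.
p-value = P(Z > -2.633) ≈ 0.9958.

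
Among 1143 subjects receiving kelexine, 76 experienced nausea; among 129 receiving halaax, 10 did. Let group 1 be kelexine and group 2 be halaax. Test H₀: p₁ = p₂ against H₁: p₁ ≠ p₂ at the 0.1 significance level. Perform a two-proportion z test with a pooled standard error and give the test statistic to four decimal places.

z = -0.4729

p̂₁ = 76/1143 = 0.066492, p̂₂ = 10/129 = 0.077519.
Pooled p̂ = (76+10)/(1143+129) = 86/1272 = 0.067610.
SE = √(p̂(1−p̂)(1/n₁+1/n₂)) = √(0.067610·0.932390·0.00862683) = √(0.000543826) = 0.023320.
z = (0.066492 − 0.077519)/0.023320 = -0.011027/0.023320 = -0.4729.
Two-sided p-value ≈ 2·Φ(−0.473) = 0.6363, so at α = 0.1 we fail to reject H₀.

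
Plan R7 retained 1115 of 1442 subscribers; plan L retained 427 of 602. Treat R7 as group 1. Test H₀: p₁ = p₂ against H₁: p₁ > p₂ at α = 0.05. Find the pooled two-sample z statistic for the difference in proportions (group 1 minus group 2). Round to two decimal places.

p̂₁ = 1115/1442 = 0.7732, p̂₂ = 427/602 = 0.7093.
Pooled p̂ = (1115+427)/(1442+602) = 1542/2044 = 0.7544.
SE = √(0.185279 × 0.00235461) = 0.0209.
z = (0.7732 − 0.7093)/0.0209 = 0.0639/0.0209 = 3.06.
p-value = P(Z > 3.061) ≈ 0.0011; since p < α = 0.05, reject H₀.

z = 3.06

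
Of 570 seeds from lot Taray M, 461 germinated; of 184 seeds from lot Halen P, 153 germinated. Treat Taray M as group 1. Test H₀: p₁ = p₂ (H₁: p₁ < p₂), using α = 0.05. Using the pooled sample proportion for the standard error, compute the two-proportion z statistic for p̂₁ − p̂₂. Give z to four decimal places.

p̂₁ = 461/570 = 0.808772, p̂₂ = 153/184 = 0.831522.
Pooled p̂ = (461+153)/(570+184) = 614/754 = 0.814324.
SE = √(0.151201 × 0.00718917) = 0.032970.
z = (0.808772 − 0.831522)/0.032970 = -0.022750/0.032970 = -0.6900.
p-value = P(Z < -0.690) ≈ 0.2451; since p > α = 0.05, fail to reject H₀.

z = -0.6900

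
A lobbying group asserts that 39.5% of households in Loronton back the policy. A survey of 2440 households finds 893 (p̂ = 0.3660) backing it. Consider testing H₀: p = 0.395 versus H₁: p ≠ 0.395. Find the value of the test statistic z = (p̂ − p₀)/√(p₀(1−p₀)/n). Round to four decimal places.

z = -2.9320

p̂ = 893/2440 = 0.3659836.
Under H₀, SE = √(0.395·0.605/2440) = √(9.79406e-05) = 0.0098965.
z = (0.3659836 − 0.395)/0.0098965 = -0.0290164/0.0098965 = -2.9320.
p-value = 2·P(Z > 2.932) ≈ 0.0034.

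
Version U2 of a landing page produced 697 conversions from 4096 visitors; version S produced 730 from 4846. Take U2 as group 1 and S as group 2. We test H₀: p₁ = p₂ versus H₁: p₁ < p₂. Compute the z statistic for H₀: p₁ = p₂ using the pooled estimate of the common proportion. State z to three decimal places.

p̂₁ = 697/4096 ≈ 0.170166, p̂₂ = 730/4846 ≈ 0.150640.
Pooled p̂ = (697+730)/(4096+4846) = 1427/8942 = 0.159584.
SE = √(0.134117 × 0.000450496) = 0.007773.
z = (0.170166 − 0.150640)/0.007773 = 0.019526/0.007773 = 2.512.
p-value = P(Z < 2.512) ≈ 0.9940.

z = 2.512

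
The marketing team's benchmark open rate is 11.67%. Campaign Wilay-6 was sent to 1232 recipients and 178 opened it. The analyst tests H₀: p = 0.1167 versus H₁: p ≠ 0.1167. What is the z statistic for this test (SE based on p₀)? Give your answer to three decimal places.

p̂ = 178/1232 ≈ 0.144481.
SE = √(p₀(1−p₀)/n) = √(0.10308/1232) = 0.009147.
z = (0.144481 − 0.1167)/0.009147 = 0.027781/0.009147 = 3.037.
Two-sided p-value ≈ 2·Φ(−3.037) = 0.0024.

z = 3.037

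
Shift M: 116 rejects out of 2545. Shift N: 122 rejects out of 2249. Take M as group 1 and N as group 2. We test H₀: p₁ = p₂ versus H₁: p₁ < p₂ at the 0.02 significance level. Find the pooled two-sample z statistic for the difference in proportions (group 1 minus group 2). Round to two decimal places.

p̂₁ = 116/2545 = 0.04558, p̂₂ = 122/2249 = 0.05425.
Pooled p̂ = (116+122)/(2545+2249) = 238/4794 = 0.04965.
SE = √(p̂(1−p̂)(1/n₁+1/n₂)) = √(0.04965·0.95035·0.000837569) = √(3.95171e-05) = 0.00629.
z = (0.04558 − 0.05425)/0.00629 = -0.00867/0.00629 = -1.38.
p-value = P(Z < -1.379) ≈ 0.0840. With α = 0.02, fail to reject H₀.

z = -1.38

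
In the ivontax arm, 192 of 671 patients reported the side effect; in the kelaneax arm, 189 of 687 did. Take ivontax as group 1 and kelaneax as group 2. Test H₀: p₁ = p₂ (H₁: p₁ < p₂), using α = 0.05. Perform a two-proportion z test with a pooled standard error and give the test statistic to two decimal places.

p̂₁ = 192/671 = 0.2861, p̂₂ = 189/687 = 0.2751.
Pooled p̂ = (192+189)/(671+687) = 381/1358 = 0.2806.
SE = √(p̂(1−p̂)(1/n₁+1/n₂)) = √(0.2806·0.7194·0.00294592) = √(0.000594621) = 0.0244.
z = (0.2861 − 0.2751)/0.0244 = 0.0110/0.0244 = 0.45.
p-value = P(Z < 0.452) ≈ 0.6745; since p > α = 0.05, fail to reject H₀.

z = 0.45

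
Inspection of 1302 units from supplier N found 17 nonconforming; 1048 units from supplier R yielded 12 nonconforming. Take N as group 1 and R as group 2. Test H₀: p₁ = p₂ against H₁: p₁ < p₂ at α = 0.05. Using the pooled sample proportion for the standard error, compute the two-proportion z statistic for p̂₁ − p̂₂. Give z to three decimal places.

z = 0.351

p̂₁ = 17/1302 ≈ 0.013057, p̂₂ = 12/1048 ≈ 0.011450.
Pooled p̂ = (17+12)/(1302+1048) = 29/2350 = 0.012340.
SE = √(0.0121881 × 0.00172225) = 0.004582.
z = (0.013057 − 0.011450)/0.004582 = 0.001607/0.004582 = 0.351.
p-value = P(Z < 0.351) ≈ 0.6371; since p > α = 0.05, fail to reject H₀.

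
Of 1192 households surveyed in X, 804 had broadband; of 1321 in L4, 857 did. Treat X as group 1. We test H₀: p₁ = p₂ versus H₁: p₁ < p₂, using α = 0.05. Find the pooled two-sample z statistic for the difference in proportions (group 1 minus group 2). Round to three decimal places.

z = 1.361

p̂₁ = 804/1192 ≈ 0.674497, p̂₂ = 857/1321 ≈ 0.648751.
Pooled p̂ = (804+857)/(1192+1321) = 1661/2513 = 0.660963.
SE = √(p̂(1−p̂)(1/n₁+1/n₂)) = √(0.660963·0.339037·0.00159593) = √(0.000357633) = 0.018911.
z = (0.674497 − 0.648751)/0.018911 = 0.025746/0.018911 = 1.361.
p-value = P(Z < 1.361) ≈ 0.9133, so at α = 0.05 we fail to reject H₀.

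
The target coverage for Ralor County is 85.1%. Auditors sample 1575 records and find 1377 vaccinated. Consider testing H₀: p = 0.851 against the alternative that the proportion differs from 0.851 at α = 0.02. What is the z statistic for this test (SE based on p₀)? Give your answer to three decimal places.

z = 2.595

p̂ = 1377/1575 = 0.874286.
Under H₀, SE = √(0.851·0.149/1575) = √(8.05073e-05) = 0.008973.
z = (0.874286 − 0.851)/0.008973 = 0.023286/0.008973 = 2.595.
p-value = 2·P(Z > 2.595) ≈ 0.0095, so at α = 0.02 we reject H₀.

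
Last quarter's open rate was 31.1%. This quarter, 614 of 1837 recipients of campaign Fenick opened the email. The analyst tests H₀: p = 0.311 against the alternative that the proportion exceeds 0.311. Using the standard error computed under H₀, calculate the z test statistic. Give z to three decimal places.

z = 2.152

p̂ = 614/1837 = 0.33424.
Standard error under H₀: √(0.311×0.689/1837) = 0.01080.
z = (0.33424 − 0.311)/0.01080 = 0.02324/0.01080 = 2.152.
p-value = P(Z > 2.152) ≈ 0.0157.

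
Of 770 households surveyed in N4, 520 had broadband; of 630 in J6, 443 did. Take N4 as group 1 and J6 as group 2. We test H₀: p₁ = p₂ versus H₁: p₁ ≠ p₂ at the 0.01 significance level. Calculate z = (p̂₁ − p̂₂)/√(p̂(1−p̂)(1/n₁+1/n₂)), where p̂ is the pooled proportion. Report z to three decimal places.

p̂₁ = 520/770 = 0.67532, p̂₂ = 443/630 = 0.70317.
Pooled p̂ = (520+443)/(770+630) = 963/1400 = 0.68786.
SE = √(0.21471 × 0.002886) = 0.02489.
z = (0.67532 − 0.70317)/0.02489 = -0.02785/0.02489 = -1.119.
Two-sided p-value ≈ 2·Φ(−1.119) = 0.2632; since p > α = 0.01, fail to reject H₀.

z = -1.119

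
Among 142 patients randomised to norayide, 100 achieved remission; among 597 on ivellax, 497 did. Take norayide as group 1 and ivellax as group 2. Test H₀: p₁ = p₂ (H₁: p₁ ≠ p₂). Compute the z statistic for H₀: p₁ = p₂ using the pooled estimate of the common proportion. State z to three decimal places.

z = -3.487

p̂₁ = 100/142 ≈ 0.70423, p̂₂ = 497/597 ≈ 0.83250.
Pooled p̂ = (100+497)/(142+597) = 597/739 = 0.80785.
SE = √(p̂(1−p̂)(1/n₁+1/n₂)) = √(0.80785·0.19215·0.0087173) = √(0.00135318) = 0.03679.
z = (0.70423 − 0.83250)/0.03679 = -0.12827/0.03679 = -3.487.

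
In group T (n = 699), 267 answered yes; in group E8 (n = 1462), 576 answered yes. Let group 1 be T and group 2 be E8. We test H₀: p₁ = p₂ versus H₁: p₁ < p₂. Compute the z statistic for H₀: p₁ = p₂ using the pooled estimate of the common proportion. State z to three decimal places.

z = -0.535

p̂₁ = 267/699 ≈ 0.38197, p̂₂ = 576/1462 ≈ 0.39398.
Pooled p̂ = (267+576)/(699+1462) = 843/2161 = 0.39010.
SE = √(p̂(1−p̂)(1/n₁+1/n₂)) = √(0.39010·0.60990·0.00211461) = √(0.000503111) = 0.02243.
z = (0.38197 − 0.39398)/0.02243 = -0.01201/0.02243 = -0.535.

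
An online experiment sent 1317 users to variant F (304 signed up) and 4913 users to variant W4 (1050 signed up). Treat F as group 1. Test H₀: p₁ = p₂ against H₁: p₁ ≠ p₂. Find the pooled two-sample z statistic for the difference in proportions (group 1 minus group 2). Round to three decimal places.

p̂₁ = 304/1317 = 0.23083, p̂₂ = 1050/4913 = 0.21372.
Pooled p̂ = (304+1050)/(1317+4913) = 1354/6230 = 0.21734.
SE = √(0.170101 × 0.000962843) = 0.01280.
z = (0.23083 − 0.21372)/0.01280 = 0.01711/0.01280 = 1.337.
Two-sided p-value ≈ 2·Φ(−1.337) = 0.1813.

z = 1.337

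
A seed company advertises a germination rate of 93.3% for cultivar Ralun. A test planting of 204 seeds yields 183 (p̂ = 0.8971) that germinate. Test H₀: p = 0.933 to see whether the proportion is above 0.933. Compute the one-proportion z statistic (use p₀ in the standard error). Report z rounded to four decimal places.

p̂ = 183/204 ≈ 0.897059.
Under H₀, SE = √(0.933·0.067/204) = √(0.000306426) = 0.017505.
z = (0.897059 − 0.933)/0.017505 = -0.035941/0.017505 = -2.0532.

z = -2.0532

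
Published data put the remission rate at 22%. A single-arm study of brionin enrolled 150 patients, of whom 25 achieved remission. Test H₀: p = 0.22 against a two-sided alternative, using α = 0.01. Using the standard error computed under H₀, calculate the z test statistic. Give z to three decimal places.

z = -1.577

p̂ = 25/150 ≈ 0.16667.
SE = √(p₀(1−p₀)/n) = √(0.1716/150) = 0.03382.
z = (0.16667 − 0.22)/0.03382 = -0.05333/0.03382 = -1.577.
p-value = 2·P(Z > 1.577) ≈ 0.1148, so at α = 0.01 we fail to reject H₀.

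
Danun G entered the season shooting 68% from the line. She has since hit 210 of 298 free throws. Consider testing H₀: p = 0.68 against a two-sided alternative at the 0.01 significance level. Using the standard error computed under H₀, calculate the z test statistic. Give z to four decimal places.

z = 0.9140

p̂ = 210/298 ≈ 0.704698.
SE = √(p₀(1−p₀)/n) = √(0.2176/298) = 0.027022.
z = (0.704698 − 0.68)/0.027022 = 0.024698/0.027022 = 0.9140.
Two-sided p-value ≈ 2·Φ(−0.914) = 0.3607; since p > α = 0.01, fail to reject H₀.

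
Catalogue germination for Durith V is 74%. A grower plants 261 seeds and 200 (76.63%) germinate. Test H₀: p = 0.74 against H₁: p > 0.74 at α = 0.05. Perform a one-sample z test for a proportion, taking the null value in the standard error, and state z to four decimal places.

z = 0.9681

p̂ = 200/261 = 0.766284.
SE = √(p₀(1−p₀)/n) = √(0.1924/261) = 0.027151.
z = (0.766284 − 0.74)/0.027151 = 0.026284/0.027151 = 0.9681.
p-value = P(Z > 0.968) ≈ 0.1665; since p > α = 0.05, fail to reject H₀.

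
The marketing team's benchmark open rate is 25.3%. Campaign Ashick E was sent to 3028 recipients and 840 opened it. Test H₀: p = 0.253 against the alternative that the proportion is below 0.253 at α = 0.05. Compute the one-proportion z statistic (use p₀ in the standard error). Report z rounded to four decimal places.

z = 3.0899

p̂ = 840/3028 = 0.2774108.
Under H₀, SE = √(0.253·0.747/3028) = √(6.24145e-05) = 0.0079003.
z = (0.2774108 − 0.253)/0.0079003 = 0.0244108/0.0079003 = 3.0899.
p-value = P(Z < 3.090) ≈ 0.9990; since p > α = 0.05, fail to reject H₀.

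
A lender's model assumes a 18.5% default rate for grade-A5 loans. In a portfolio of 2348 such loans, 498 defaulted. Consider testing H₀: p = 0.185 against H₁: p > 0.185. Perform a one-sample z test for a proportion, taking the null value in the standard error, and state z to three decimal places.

z = 3.381

p̂ = 498/2348 = 0.212095.
Under H₀, SE = √(0.185·0.815/2348) = √(6.42142e-05) = 0.008013.
z = (0.212095 − 0.185)/0.008013 = 0.027095/0.008013 = 3.381.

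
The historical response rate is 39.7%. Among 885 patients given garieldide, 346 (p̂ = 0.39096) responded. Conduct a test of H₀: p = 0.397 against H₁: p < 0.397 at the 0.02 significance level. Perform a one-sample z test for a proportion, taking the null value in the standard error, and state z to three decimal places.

z = -0.367

p̂ = 346/885 = 0.39096.
Standard error under H₀: √(0.397×0.603/885) = 0.01645.
z = (0.39096 − 0.397)/0.01645 = -0.00604/0.01645 = -0.367.
p-value = P(Z < -0.367) ≈ 0.3567, so at α = 0.02 we fail to reject H₀.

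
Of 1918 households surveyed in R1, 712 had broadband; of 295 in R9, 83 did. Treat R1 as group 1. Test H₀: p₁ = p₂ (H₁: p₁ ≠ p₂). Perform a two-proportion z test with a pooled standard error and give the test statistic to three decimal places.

p̂₁ = 712/1918 = 0.371220, p̂₂ = 83/295 = 0.281356.
Pooled p̂ = (712+83)/(1918+295) = 795/2213 = 0.359241.
SE = √(p̂(1−p̂)(1/n₁+1/n₂)) = √(0.359241·0.640759·0.00391121) = √(0.000900308) = 0.030005.
z = (0.371220 − 0.281356)/0.030005 = 0.089864/0.030005 = 2.995.

z = 2.995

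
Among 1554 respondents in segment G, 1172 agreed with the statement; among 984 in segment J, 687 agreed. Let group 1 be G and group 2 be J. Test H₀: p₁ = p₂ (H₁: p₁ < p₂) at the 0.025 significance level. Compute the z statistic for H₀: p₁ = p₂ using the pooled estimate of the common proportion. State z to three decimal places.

p̂₁ = 1172/1554 = 0.75418, p̂₂ = 687/984 = 0.69817.
Pooled p̂ = (1172+687)/(1554+984) = 1859/2538 = 0.73247.
SE = √(0.195959 × 0.00165976) = 0.01803.
z = (0.75418 − 0.69817)/0.01803 = 0.05601/0.01803 = 3.106.
p-value = P(Z < 3.106) ≈ 0.9991; since p > α = 0.025, fail to reject H₀.

z = 3.106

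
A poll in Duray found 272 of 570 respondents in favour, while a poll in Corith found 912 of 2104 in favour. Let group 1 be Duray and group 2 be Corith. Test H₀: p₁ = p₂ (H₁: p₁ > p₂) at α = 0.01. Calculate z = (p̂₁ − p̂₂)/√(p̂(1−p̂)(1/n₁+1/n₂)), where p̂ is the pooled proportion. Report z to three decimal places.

p̂₁ = 272/570 = 0.47719, p̂₂ = 912/2104 = 0.43346.
Pooled p̂ = (272+912)/(570+2104) = 1184/2674 = 0.44278.
SE = √(p̂(1−p̂)(1/n₁+1/n₂)) = √(0.44278·0.55722·0.00222967) = √(0.000550118) = 0.02345.
z = (0.47719 − 0.43346)/0.02345 = 0.04373/0.02345 = 1.865.
p-value = P(Z > 1.865) ≈ 0.0311, so at α = 0.01 we fail to reject H₀.

z = 1.865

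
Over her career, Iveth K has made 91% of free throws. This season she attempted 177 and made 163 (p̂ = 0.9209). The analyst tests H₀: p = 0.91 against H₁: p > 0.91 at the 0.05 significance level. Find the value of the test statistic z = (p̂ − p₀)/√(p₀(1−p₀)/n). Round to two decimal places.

p̂ = 163/177 ≈ 0.9209.
SE = √(p₀(1−p₀)/n) = √(0.0819/177) = 0.0215.
z = (0.9209 − 0.91)/0.0215 = 0.0109/0.0215 = 0.51.
p-value = P(Z > 0.507) ≈ 0.3061, so at α = 0.05 we fail to reject H₀.

z = 0.51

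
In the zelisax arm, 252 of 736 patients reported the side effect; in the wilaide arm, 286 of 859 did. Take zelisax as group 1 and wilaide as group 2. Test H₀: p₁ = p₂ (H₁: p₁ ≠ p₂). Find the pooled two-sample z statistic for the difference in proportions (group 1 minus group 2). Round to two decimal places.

p̂₁ = 252/736 ≈ 0.3424, p̂₂ = 286/859 ≈ 0.3329.
Pooled p̂ = (252+286)/(736+859) = 538/1595 = 0.3373.
SE = √(0.22353 × 0.00252284) = 0.0237.
z = (0.3424 − 0.3329)/0.0237 = 0.0095/0.0237 = 0.40.
p-value = 2·P(Z > 0.398) ≈ 0.6908.

z = 0.40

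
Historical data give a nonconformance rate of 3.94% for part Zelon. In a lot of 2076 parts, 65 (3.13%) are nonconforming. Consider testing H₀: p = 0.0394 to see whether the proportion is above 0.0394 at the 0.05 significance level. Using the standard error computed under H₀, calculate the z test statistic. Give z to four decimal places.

p̂ = 65/2076 ≈ 0.0313102.
SE = √(p₀(1−p₀)/n) = √(0.037848/2076) = 0.0042698.
z = (0.0313102 − 0.0394)/0.0042698 = -0.0080898/0.0042698 = -1.8947.
p-value = P(Z > -1.895) ≈ 0.9709, so at α = 0.05 we fail to reject H₀.

z = -1.8947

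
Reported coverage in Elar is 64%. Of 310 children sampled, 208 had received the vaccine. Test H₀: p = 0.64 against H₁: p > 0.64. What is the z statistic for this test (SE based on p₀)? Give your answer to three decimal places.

z = 1.136

p̂ = 208/310 = 0.67097.
Under H₀, SE = √(0.64·0.36/310) = √(0.000743226) = 0.02726.
z = (0.67097 − 0.64)/0.02726 = 0.03097/0.02726 = 1.136.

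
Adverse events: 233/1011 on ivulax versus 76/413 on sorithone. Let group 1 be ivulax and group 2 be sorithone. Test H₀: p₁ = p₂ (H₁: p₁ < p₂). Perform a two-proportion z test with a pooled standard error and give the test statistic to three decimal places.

p̂₁ = 233/1011 ≈ 0.23046, p̂₂ = 76/413 ≈ 0.18402.
Pooled p̂ = (233+76)/(1011+413) = 309/1424 = 0.21699.
SE = √(p̂(1−p̂)(1/n₁+1/n₂)) = √(0.21699·0.78301·0.00341043) = √(0.000579458) = 0.02407.
z = (0.23046 − 0.18402)/0.02407 = 0.04644/0.02407 = 1.929.

z = 1.929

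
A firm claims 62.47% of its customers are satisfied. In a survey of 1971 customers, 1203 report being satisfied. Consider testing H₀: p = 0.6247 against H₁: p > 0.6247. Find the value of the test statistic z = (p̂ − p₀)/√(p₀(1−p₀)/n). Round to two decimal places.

p̂ = 1203/1971 ≈ 0.61035.
Under H₀, SE = √(0.6247·0.3753/1971) = √(0.00011895) = 0.01091.
z = (0.61035 − 0.6247)/0.01091 = -0.01435/0.01091 = -1.32.
p-value = P(Z > -1.316) ≈ 0.9059.

z = -1.32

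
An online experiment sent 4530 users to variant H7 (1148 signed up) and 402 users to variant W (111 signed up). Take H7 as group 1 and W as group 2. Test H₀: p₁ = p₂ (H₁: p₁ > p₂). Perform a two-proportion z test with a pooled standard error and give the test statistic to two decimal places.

p̂₁ = 1148/4530 = 0.2534, p̂₂ = 111/402 = 0.2761.
Pooled p̂ = (1148+111)/(4530+402) = 1259/4932 = 0.2553.
SE = √(0.190108 × 0.00270831) = 0.0227.
z = (0.2534 − 0.2761)/0.0227 = -0.0227/0.0227 = -1.00.
p-value = P(Z > -1.000) ≈ 0.8414.

z = -1.00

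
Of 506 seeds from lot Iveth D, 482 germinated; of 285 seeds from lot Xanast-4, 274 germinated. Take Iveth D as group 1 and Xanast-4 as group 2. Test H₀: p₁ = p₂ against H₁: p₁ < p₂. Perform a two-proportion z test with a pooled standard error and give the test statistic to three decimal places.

z = -0.580

p̂₁ = 482/506 ≈ 0.95257, p̂₂ = 274/285 ≈ 0.96140.
Pooled p̂ = (482+274)/(506+285) = 756/791 = 0.95575.
SE = √(0.0422899 × 0.00548506) = 0.01523.
z = (0.95257 − 0.96140)/0.01523 = -0.00883/0.01523 = -0.580.
p-value = P(Z < -0.580) ≈ 0.2809.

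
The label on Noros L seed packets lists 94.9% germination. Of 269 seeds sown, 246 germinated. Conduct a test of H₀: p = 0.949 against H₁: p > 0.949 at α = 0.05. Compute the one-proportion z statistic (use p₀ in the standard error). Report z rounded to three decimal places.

z = -2.572

p̂ = 246/269 ≈ 0.914498.
SE = √(p₀(1−p₀)/n) = √(0.048399/269) = 0.013413.
z = (0.914498 − 0.949)/0.013413 = -0.034502/0.013413 = -2.572.
p-value = P(Z > -2.572) ≈ 0.9949; since p > α = 0.05, fail to reject H₀.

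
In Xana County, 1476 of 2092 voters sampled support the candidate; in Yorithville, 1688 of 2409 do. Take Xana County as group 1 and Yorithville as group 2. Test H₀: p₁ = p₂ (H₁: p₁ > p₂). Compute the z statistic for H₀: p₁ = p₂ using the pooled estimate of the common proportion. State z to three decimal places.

p̂₁ = 1476/2092 ≈ 0.70554, p̂₂ = 1688/2409 ≈ 0.70071.
Pooled p̂ = (1476+1688)/(2092+2409) = 3164/4501 = 0.70295.
SE = √(0.208809 × 0.000893121) = 0.01366.
z = (0.70554 − 0.70071)/0.01366 = 0.00483/0.01366 = 0.354.
p-value = P(Z > 0.354) ≈ 0.3615.

z = 0.354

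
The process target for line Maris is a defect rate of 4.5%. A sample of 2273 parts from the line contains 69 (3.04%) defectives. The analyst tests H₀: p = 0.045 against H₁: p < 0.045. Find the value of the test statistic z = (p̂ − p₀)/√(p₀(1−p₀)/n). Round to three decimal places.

p̂ = 69/2273 ≈ 0.030356.
SE = √(p₀(1−p₀)/n) = √(0.042975/2273) = 0.004348.
z = (0.030356 − 0.045)/0.004348 = -0.014644/0.004348 = -3.368.
p-value = P(Z < -3.368) ≈ 0.0004.

z = -3.368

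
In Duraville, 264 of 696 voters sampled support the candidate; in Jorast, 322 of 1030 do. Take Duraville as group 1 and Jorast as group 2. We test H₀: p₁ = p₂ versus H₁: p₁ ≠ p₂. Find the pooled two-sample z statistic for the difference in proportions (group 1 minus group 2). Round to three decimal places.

p̂₁ = 264/696 = 0.37931, p̂₂ = 322/1030 = 0.31262.
Pooled p̂ = (264+322)/(696+1030) = 586/1726 = 0.33951.
SE = √(0.224244 × 0.00240766) = 0.02324.
z = (0.37931 − 0.31262)/0.02324 = 0.06669/0.02324 = 2.870.

z = 2.870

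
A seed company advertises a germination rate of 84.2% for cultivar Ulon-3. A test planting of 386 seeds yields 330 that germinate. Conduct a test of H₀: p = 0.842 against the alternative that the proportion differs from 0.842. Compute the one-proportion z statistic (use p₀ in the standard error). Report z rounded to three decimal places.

z = 0.696

p̂ = 330/386 = 0.85492.
Under H₀, SE = √(0.842·0.158/386) = √(0.000344653) = 0.01856.
z = (0.85492 − 0.842)/0.01856 = 0.01292/0.01856 = 0.696.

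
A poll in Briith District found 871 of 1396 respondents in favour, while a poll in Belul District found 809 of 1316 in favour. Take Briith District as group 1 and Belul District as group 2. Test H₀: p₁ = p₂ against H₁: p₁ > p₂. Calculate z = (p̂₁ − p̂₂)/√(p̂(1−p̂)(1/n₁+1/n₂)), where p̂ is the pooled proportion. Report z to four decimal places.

z = 0.4923

p̂₁ = 871/1396 ≈ 0.623926, p̂₂ = 809/1316 ≈ 0.614742.
Pooled p̂ = (871+809)/(1396+1316) = 1680/2712 = 0.619469.
SE = √(0.235727 × 0.00147621) = 0.018654.
z = (0.623926 − 0.614742)/0.018654 = 0.009184/0.018654 = 0.4923.
p-value = P(Z > 0.492) ≈ 0.3112.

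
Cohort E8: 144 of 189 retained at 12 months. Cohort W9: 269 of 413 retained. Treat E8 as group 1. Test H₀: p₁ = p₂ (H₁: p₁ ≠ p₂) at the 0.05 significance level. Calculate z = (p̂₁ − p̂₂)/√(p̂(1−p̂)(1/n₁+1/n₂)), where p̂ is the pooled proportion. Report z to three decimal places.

z = 2.713

p̂₁ = 144/189 = 0.76190, p̂₂ = 269/413 = 0.65133.
Pooled p̂ = (144+269)/(189+413) = 413/602 = 0.68605.
SE = √(p̂(1−p̂)(1/n₁+1/n₂)) = √(0.68605·0.31395·0.00771231) = √(0.00166113) = 0.04076.
z = (0.76190 − 0.65133)/0.04076 = 0.11057/0.04076 = 2.713.
Two-sided p-value ≈ 2·Φ(−2.713) = 0.0067, so at α = 0.05 we reject H₀.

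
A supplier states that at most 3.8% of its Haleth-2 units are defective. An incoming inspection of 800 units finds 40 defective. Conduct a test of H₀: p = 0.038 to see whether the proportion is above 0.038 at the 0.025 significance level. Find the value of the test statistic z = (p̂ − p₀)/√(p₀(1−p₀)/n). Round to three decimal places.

p̂ = 40/800 ≈ 0.05000.
Standard error under H₀: √(0.038×0.962/800) = 0.00676.
z = (0.05000 − 0.038)/0.00676 = 0.01200/0.00676 = 1.775.
p-value = P(Z > 1.775) ≈ 0.0379, so at α = 0.025 we fail to reject H₀.

z = 1.775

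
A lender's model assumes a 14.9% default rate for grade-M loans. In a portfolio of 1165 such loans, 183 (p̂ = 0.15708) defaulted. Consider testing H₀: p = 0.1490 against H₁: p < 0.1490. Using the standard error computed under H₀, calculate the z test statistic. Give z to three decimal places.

z = 0.775

p̂ = 183/1165 = 0.15708.
Under H₀, SE = √(0.149·0.851/1165) = √(0.00010884) = 0.01043.
z = (0.15708 − 0.149)/0.01043 = 0.00808/0.01043 = 0.775.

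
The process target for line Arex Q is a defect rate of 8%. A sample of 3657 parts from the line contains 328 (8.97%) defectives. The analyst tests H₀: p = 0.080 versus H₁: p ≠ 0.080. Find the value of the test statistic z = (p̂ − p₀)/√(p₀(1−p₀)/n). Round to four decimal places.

z = 2.1602

p̂ = 328/3657 = 0.0896910.
SE = √(p₀(1−p₀)/n) = √(0.0736/3657) = 0.0044862.
z = (0.0896910 − 0.08)/0.0044862 = 0.0096910/0.0044862 = 2.1602.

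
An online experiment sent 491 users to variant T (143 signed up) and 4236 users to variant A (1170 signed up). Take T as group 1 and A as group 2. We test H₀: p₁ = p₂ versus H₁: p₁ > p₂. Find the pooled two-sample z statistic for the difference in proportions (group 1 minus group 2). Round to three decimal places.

z = 0.704

p̂₁ = 143/491 = 0.29124, p̂₂ = 1170/4236 = 0.27620.
Pooled p̂ = (143+1170)/(491+4236) = 1313/4727 = 0.27777.
SE = √(0.200612 × 0.00227273) = 0.02135.
z = (0.29124 − 0.27620)/0.02135 = 0.01504/0.02135 = 0.704.
p-value = P(Z > 0.704) ≈ 0.2406.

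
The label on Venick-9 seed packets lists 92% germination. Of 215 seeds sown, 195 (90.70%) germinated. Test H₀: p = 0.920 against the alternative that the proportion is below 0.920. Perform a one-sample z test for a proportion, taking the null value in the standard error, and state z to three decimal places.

p̂ = 195/215 = 0.90698.
SE = √(p₀(1−p₀)/n) = √(0.0736/215) = 0.01850.
z = (0.90698 − 0.92)/0.01850 = -0.01302/0.01850 = -0.704.

z = -0.704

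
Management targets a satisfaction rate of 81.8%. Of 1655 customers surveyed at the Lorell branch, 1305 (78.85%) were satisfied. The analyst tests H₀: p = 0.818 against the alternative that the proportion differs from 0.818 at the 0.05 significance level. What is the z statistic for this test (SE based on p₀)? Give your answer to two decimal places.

z = -3.11

p̂ = 1305/1655 ≈ 0.7885.
Standard error under H₀: √(0.818×0.182/1655) = 0.0095.
z = (0.7885 − 0.818)/0.0095 = -0.0295/0.0095 = -3.11.
Two-sided p-value ≈ 2·Φ(−3.108) = 0.0019; since p < α = 0.05, reject H₀.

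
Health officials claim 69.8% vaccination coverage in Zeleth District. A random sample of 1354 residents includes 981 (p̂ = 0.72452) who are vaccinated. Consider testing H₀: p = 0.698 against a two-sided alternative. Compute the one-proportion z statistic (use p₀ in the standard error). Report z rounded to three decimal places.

p̂ = 981/1354 ≈ 0.72452.
Under H₀, SE = √(0.698·0.302/1354) = √(0.000155684) = 0.01248.
z = (0.72452 − 0.698)/0.01248 = 0.02652/0.01248 = 2.125.

z = 2.125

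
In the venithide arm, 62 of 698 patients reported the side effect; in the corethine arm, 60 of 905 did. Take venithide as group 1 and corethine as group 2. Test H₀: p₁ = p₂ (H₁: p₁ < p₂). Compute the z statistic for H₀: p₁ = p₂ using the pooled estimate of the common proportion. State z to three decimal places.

z = 1.686

p̂₁ = 62/698 ≈ 0.08883, p̂₂ = 60/905 ≈ 0.06630.
Pooled p̂ = (62+60)/(698+905) = 122/1603 = 0.07611.
SE = √(p̂(1−p̂)(1/n₁+1/n₂)) = √(0.07611·0.92389·0.00253764) = √(0.000178434) = 0.01336.
z = (0.08883 − 0.06630)/0.01336 = 0.02253/0.01336 = 1.686.
p-value = P(Z < 1.686) ≈ 0.9541.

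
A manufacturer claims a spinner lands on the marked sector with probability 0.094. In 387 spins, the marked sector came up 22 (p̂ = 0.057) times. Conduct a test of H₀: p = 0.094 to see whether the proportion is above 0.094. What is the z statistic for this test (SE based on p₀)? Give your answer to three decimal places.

z = -2.504

p̂ = 22/387 = 0.0568475.
SE = √(p₀(1−p₀)/n) = √(0.085164/387) = 0.0148345.
z = (0.0568475 − 0.094)/0.0148345 = -0.0371525/0.0148345 = -2.504.
p-value = P(Z > -2.504) ≈ 0.9939.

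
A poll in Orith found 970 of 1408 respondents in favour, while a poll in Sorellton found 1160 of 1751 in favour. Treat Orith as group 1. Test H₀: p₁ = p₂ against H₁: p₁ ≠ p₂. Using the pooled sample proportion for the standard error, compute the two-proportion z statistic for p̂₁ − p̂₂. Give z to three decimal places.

z = 1.576

p̂₁ = 970/1408 = 0.68892, p̂₂ = 1160/1751 = 0.66248.
Pooled p̂ = (970+1160)/(1408+1751) = 2130/3159 = 0.67426.
SE = √(0.219632 × 0.00128133) = 0.01678.
z = (0.68892 − 0.66248)/0.01678 = 0.02644/0.01678 = 1.576.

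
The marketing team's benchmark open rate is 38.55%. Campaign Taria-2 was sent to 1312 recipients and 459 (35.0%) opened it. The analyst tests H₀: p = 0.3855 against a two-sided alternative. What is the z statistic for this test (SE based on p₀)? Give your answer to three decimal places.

p̂ = 459/1312 = 0.34985.
Under H₀, SE = √(0.3855·0.6145/1312) = √(0.000180556) = 0.01344.
z = (0.34985 − 0.3855)/0.01344 = -0.03565/0.01344 = -2.653.

z = -2.653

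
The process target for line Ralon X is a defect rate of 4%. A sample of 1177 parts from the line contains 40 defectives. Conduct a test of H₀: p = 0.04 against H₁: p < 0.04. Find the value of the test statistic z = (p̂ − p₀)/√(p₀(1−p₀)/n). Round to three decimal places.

z = -1.053

p̂ = 40/1177 ≈ 0.033985.
Standard error under H₀: √(0.04×0.96/1177) = 0.005712.
z = (0.033985 − 0.04)/0.005712 = -0.006015/0.005712 = -1.053.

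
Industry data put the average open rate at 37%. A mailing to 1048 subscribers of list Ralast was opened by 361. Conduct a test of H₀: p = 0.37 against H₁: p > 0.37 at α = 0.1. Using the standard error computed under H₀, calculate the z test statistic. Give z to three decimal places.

z = -1.712

p̂ = 361/1048 ≈ 0.34447.
SE = √(p₀(1−p₀)/n) = √(0.2331/1048) = 0.01491.
z = (0.34447 − 0.37)/0.01491 = -0.02553/0.01491 = -1.712.
p-value = P(Z > -1.712) ≈ 0.9566; since p > α = 0.1, fail to reject H₀.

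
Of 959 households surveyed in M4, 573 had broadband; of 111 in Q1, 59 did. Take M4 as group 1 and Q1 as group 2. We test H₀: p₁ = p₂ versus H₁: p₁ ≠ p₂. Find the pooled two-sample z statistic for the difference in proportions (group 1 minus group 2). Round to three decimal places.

p̂₁ = 573/959 = 0.59750, p̂₂ = 59/111 = 0.53153.
Pooled p̂ = (573+59)/(959+111) = 632/1070 = 0.59065.
SE = √(0.241782 × 0.0100518) = 0.04930.
z = (0.59750 − 0.53153)/0.04930 = 0.06597/0.04930 = 1.338.

z = 1.338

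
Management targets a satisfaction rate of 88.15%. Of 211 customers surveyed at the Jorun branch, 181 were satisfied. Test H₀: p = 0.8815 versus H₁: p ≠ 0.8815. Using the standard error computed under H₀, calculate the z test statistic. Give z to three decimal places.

p̂ = 181/211 ≈ 0.85782.
Under H₀, SE = √(0.8815·0.1185/211) = √(0.00049506) = 0.02225.
z = (0.85782 − 0.8815)/0.02225 = -0.02368/0.02225 = -1.064.
p-value = 2·P(Z > 1.064) ≈ 0.2872.

z = -1.064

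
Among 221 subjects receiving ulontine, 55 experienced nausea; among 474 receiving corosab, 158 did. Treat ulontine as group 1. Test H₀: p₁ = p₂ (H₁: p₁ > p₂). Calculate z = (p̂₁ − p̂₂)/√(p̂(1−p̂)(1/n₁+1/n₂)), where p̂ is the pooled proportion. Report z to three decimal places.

z = -2.249

p̂₁ = 55/221 ≈ 0.24887, p̂₂ = 158/474 ≈ 0.33333.
Pooled p̂ = (55+158)/(221+474) = 213/695 = 0.30647.
SE = √(0.212548 × 0.00663459) = 0.03755.
z = (0.24887 − 0.33333)/0.03755 = -0.08446/0.03755 = -2.249.
p-value = P(Z > -2.249) ≈ 0.9878.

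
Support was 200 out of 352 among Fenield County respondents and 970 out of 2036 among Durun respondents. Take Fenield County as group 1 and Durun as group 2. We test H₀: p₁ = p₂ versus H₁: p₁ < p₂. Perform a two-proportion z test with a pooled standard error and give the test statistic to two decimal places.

p̂₁ = 200/352 ≈ 0.5682, p̂₂ = 970/2036 ≈ 0.4764.
Pooled p̂ = (200+970)/(352+2036) = 1170/2388 = 0.4899.
SE = √(p̂(1−p̂)(1/n₁+1/n₂)) = √(0.4899·0.5101·0.00333207) = √(0.00083268) = 0.0289.
z = (0.5682 − 0.4764)/0.0289 = 0.0918/0.0289 = 3.18.

z = 3.18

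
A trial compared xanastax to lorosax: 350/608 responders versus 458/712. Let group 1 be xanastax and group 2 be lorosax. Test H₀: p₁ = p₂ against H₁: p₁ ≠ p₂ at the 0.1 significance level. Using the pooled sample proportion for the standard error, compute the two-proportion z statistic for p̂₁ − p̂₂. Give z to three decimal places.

p̂₁ = 350/608 = 0.57566, p̂₂ = 458/712 = 0.64326.
Pooled p̂ = (350+458)/(608+712) = 808/1320 = 0.61212.
SE = √(p̂(1−p̂)(1/n₁+1/n₂)) = √(0.61212·0.38788·0.00304923) = √(0.000723975) = 0.02691.
z = (0.57566 − 0.64326)/0.02691 = -0.06760/0.02691 = -2.512.
p-value = 2·P(Z > 2.512) ≈ 0.0120. With α = 0.1, reject H₀.

z = -2.512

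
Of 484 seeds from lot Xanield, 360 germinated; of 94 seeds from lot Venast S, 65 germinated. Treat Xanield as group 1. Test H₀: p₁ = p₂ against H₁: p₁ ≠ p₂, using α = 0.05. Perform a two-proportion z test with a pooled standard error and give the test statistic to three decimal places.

p̂₁ = 360/484 = 0.74380, p̂₂ = 65/94 = 0.69149.
Pooled p̂ = (360+65)/(484+94) = 425/578 = 0.73529.
SE = √(0.194637 × 0.0127044) = 0.04973.
z = (0.74380 − 0.69149)/0.04973 = 0.05231/0.04973 = 1.052.
p-value = 2·P(Z > 1.052) ≈ 0.2928, so at α = 0.05 we fail to reject H₀.

z = 1.052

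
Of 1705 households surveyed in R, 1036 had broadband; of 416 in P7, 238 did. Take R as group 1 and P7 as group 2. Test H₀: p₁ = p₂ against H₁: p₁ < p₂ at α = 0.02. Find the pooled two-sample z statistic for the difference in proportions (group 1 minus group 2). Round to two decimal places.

z = 1.33

p̂₁ = 1036/1705 = 0.60762, p̂₂ = 238/416 = 0.57212.
Pooled p̂ = (1036+238)/(1705+416) = 1274/2121 = 0.60066.
SE = √(0.239868 × 0.00299036) = 0.02678.
z = (0.60762 − 0.57212)/0.02678 = 0.03550/0.02678 = 1.33.
p-value = P(Z < 1.326) ≈ 0.9076. With α = 0.02, fail to reject H₀.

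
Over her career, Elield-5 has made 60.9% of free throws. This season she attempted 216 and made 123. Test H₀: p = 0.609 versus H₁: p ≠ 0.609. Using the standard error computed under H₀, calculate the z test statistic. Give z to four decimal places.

p̂ = 123/216 ≈ 0.5694444.
SE = √(p₀(1−p₀)/n) = √(0.23812/216) = 0.0332025.
z = (0.5694444 − 0.609)/0.0332025 = -0.0395556/0.0332025 = -1.1913.
p-value = 2·P(Z > 1.191) ≈ 0.2335.

z = -1.1913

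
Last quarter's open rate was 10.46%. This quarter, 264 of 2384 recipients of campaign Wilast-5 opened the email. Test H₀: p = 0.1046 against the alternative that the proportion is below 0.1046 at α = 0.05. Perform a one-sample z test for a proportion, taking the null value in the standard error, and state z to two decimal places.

p̂ = 264/2384 = 0.11074.
SE = √(p₀(1−p₀)/n) = √(0.093659/2384) = 0.00627.
z = (0.11074 − 0.1046)/0.00627 = 0.00614/0.00627 = 0.98.
p-value = P(Z < 0.979) ≈ 0.8363. With α = 0.05, fail to reject H₀.

z = 0.98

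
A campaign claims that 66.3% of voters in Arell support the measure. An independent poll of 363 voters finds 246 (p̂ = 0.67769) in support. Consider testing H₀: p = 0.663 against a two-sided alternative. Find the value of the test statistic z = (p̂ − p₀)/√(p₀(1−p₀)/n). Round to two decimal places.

p̂ = 246/363 ≈ 0.6777.
SE = √(p₀(1−p₀)/n) = √(0.22343/363) = 0.0248.
z = (0.6777 − 0.663)/0.0248 = 0.0147/0.0248 = 0.59.

z = 0.59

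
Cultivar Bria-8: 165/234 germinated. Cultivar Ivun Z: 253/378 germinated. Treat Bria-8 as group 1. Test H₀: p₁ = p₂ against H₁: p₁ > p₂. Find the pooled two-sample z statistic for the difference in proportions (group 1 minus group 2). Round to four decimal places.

z = 0.9254

p̂₁ = 165/234 ≈ 0.705128, p̂₂ = 253/378 ≈ 0.669312.
Pooled p̂ = (165+253)/(234+378) = 418/612 = 0.683007.
SE = √(0.216509 × 0.00691901) = 0.038704.
z = (0.705128 − 0.669312)/0.038704 = 0.035816/0.038704 = 0.9254.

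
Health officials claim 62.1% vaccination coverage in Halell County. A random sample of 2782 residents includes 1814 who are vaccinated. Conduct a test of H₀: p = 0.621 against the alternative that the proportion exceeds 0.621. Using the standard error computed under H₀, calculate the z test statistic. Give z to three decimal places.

z = 3.376

p̂ = 1814/2782 ≈ 0.652049.
Under H₀, SE = √(0.621·0.379/2782) = √(8.46006e-05) = 0.009198.
z = (0.652049 − 0.621)/0.009198 = 0.031049/0.009198 = 3.376.
p-value = P(Z > 3.376) ≈ 0.0004.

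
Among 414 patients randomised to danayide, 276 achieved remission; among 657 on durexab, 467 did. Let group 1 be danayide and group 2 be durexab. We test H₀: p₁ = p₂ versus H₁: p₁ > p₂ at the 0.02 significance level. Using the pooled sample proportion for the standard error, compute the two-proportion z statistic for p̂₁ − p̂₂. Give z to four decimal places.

z = -1.5261

p̂₁ = 276/414 = 0.666667, p̂₂ = 467/657 = 0.710807.
Pooled p̂ = (276+467)/(414+657) = 743/1071 = 0.693744.
SE = √(p̂(1−p̂)(1/n₁+1/n₂)) = √(0.693744·0.306256·0.00393753) = √(0.00083658) = 0.028924.
z = (0.666667 − 0.710807)/0.028924 = -0.044140/0.028924 = -1.5261.
p-value = P(Z > -1.526) ≈ 0.9365. With α = 0.02, fail to reject H₀.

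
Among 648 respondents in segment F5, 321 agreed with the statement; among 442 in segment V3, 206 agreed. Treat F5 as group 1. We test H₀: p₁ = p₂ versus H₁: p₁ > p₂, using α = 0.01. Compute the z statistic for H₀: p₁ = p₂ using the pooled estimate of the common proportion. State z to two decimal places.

z = 0.95

p̂₁ = 321/648 = 0.4954, p̂₂ = 206/442 = 0.4661.
Pooled p̂ = (321+206)/(648+442) = 527/1090 = 0.4835.
SE = √(0.249727 × 0.00380565) = 0.0308.
z = (0.4954 − 0.4661)/0.0308 = 0.0293/0.0308 = 0.95.
p-value = P(Z > 0.951) ≈ 0.1709; since p > α = 0.01, fail to reject H₀.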